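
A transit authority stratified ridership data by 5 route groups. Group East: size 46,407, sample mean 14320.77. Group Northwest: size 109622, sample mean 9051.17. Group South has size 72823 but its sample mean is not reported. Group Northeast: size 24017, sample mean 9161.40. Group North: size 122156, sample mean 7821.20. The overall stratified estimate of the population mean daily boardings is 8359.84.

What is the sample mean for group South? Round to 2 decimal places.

N = 46407 + 109622 + 72823 + 24017 + 122156 = 375025.
Overall total = μ·N = 8359.84·375025 = 3135148996.
Subtract the known strata: 46407·14320.77 + 109622·9051.17 + 24017·9161.40 + 122156·7821.20 = 2832227182.13.
Remaining total for group South: 3135148996 − 2832227182.13 = 302921813.87.
Divide by its size: 302921813.87 / 72823 = 4159.6997... → 4159.70.

4159.70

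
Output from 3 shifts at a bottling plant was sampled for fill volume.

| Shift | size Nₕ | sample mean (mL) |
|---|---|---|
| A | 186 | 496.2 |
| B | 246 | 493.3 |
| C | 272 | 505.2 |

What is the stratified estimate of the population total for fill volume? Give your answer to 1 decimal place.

A: 186·496.2 = 92293.2
B: 246·493.3 = 121351.8
C: 272·505.2 = 137414.4
τ̂ = Σ Nₕx̄ₕ = 351059.4.

351059.4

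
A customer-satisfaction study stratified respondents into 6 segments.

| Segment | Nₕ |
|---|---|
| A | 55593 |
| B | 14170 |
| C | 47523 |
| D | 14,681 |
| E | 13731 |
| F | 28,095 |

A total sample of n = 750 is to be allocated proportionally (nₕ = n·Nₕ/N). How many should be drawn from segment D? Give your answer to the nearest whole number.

Share of segment D = 14681/173793 = 0.08447.
Allocate 750 × 0.08447 = 63.356... → 63.

63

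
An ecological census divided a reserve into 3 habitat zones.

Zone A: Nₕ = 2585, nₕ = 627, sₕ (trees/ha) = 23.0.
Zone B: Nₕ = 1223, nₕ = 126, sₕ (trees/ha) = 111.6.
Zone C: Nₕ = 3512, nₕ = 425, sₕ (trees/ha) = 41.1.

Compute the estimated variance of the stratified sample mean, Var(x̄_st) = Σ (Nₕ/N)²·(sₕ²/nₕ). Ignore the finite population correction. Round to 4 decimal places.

N = 7320. Term for each stratum: Wₕ²sₕ²/nₕ.
Var(x̄_st) = 0.1052173 + 2.7592344 + 0.9149167 = 3.7793684 → 3.7794.

3.7794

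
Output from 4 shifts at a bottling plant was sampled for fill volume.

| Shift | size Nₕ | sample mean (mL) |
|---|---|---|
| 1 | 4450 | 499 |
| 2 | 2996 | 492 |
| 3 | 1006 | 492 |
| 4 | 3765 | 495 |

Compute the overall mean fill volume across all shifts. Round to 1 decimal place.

495.5

N = 12217; weights Wₕ = Nₕ/N = (0.3642, 0.2452, 0.0823, 0.3082).
x̄_st = Σ Wₕ·x̄ₕ = 0.3642·499 + 0.2452·492 + 0.0823·492 + 0.3082·495 ≈ 495.474...
→ 495.5.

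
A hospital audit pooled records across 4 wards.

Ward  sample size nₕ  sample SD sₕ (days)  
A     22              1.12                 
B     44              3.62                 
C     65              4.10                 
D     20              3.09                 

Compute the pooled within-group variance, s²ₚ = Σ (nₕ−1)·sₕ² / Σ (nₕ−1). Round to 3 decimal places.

12.565

A: (22−1)·1.12² = 21·1.2544 = 26.3424
B: (44−1)·3.62² = 43·13.1044 = 563.4892
C: (65−1)·4.10² = 64·16.81 = 1075.84
D: (20−1)·3.09² = 19·9.5481 = 181.4139
Numerator = 1847.0855; denominator = Σ(nₕ−1) = 147.
s²ₚ = 1847.0855/147 = 12.56521... → 12.565.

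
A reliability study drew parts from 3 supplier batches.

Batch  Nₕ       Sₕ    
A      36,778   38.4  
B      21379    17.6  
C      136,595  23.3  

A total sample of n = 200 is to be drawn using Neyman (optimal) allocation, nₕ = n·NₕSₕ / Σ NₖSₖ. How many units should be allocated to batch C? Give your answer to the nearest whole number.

128

Σ NₕSₕ = 36778·38.4 + 21379·17.6 + 136595·23.3 = 4971209.1.
Share for C: 3182663.5/4971209.1 = 0.64022.
n_C = 200 × 0.64022 = 128.044... → 128.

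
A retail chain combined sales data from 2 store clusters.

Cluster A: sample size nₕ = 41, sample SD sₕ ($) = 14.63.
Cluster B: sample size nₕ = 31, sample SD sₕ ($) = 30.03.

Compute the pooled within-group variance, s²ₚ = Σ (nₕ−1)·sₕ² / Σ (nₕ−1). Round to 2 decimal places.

A: (41−1)·14.63² = 40·214.0369 = 8561.476
B: (31−1)·30.03² = 30·901.8009 = 27054.027
Numerator = 35615.503; denominator = Σ(nₕ−1) = 70.
s²ₚ = 35615.503/70 = 508.7929 → 508.79.

508.79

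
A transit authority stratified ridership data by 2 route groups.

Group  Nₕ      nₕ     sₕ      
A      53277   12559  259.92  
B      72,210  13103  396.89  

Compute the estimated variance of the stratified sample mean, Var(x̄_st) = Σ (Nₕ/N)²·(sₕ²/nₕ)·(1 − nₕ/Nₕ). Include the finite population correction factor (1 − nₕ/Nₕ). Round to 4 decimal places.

3.9995

N = 125487. Term for each stratum: Wₕ²sₕ²/nₕ·(1−nₕ/Nₕ).
Var(x̄_st) = 0.7410595 + 3.2584297 = 3.9994892 → 3.9995.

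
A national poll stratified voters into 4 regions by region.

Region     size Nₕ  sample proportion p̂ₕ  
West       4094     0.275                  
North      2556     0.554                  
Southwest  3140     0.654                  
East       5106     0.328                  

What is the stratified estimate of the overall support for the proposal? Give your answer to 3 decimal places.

Wₕ = Nₕ/N with N = 14896: 0.2748, 0.1716, 0.2108, 0.3428.
p̂_st = 0.2748·0.275 + 0.1716·0.554 + 0.2108·0.654 + 0.3428·0.328 ≈ 0.42093... → 0.421.

0.421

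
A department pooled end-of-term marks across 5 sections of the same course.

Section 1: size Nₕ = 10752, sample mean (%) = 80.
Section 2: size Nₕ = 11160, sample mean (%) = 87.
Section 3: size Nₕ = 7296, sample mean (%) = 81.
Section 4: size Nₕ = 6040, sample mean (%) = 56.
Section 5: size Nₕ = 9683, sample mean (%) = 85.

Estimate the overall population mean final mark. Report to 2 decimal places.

79.75

N = 10752 + 11160 + 7296 + 6040 + 9683 = 44931.
Overall mean = Σ (Nₕ/N)·x̄ₕ — weight by population share, not a simple average.
Σ Nₕx̄ₕ = 10752·80 + 11160·87 + 7296·81 + 6040·56 + 9683·85 = 860160 + 970920 + 590976 + 338240 + 823055 = 3583351.
Divide by N: 3583351 / 44931 = 79.7523... → 79.75.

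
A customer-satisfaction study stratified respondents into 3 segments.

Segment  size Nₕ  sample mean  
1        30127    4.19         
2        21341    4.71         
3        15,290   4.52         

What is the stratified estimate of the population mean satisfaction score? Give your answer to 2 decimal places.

4.43

N = 30127 + 21341 + 15290 = 66758.
Weight each subgroup mean by Nₕ/N and sum.
Σ Nₕx̄ₕ = 30127·4.19 + 21341·4.71 + 15290·4.52 = 126232.13 + 100516.11 + 69110.8 = 295859.04.
Divide by N: 295859.04 / 66758 = 4.4318... → 4.43.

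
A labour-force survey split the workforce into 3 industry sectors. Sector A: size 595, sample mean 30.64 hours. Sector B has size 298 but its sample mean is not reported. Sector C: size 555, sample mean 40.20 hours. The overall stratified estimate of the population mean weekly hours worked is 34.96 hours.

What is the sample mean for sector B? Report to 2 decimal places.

N = 595 + 298 + 555 = 1448.
Overall total = μ·N = 34.96·1448 = 50622.08.
Subtract the known strata: 595·30.64 + 555·40.20 = 40541.8.
Remaining total for sector B: 50622.08 − 40541.8 = 10080.28.
Divide by its size: 10080.28 / 298 = 33.8264... → 33.83.

33.83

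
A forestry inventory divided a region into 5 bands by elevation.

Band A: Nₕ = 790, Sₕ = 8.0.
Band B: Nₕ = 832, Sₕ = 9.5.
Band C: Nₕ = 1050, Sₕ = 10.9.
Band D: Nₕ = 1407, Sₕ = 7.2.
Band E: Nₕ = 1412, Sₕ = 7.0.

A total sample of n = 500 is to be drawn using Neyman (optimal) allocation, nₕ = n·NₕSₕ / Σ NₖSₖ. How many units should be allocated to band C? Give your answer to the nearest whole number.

125

A: NₕSₕ = 790·8.0 = 6320
B: NₕSₕ = 832·9.5 = 7904
C: NₕSₕ = 1050·10.9 = 11445
D: NₕSₕ = 1407·7.2 = 10130.4
E: NₕSₕ = 1412·7.0 = 9884
Σ NₕSₕ = 45683.4.
n_C = 500·11445/45683.4 = 125.264... → 125.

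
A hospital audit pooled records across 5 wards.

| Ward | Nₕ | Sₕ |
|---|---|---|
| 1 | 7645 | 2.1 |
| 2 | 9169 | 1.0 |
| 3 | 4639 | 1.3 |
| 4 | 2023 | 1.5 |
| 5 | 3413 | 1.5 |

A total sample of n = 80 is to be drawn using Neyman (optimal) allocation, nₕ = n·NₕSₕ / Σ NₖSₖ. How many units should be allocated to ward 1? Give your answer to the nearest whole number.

1: NₕSₕ = 7645·2.1 = 16054.5
2: NₕSₕ = 9169·1.0 = 9169
3: NₕSₕ = 4639·1.3 = 6030.7
4: NₕSₕ = 2023·1.5 = 3034.5
5: NₕSₕ = 3413·1.5 = 5119.5
Σ NₕSₕ = 39408.2.
n_1 = 80·16054.5/39408.2 = 32.591... → 33.

33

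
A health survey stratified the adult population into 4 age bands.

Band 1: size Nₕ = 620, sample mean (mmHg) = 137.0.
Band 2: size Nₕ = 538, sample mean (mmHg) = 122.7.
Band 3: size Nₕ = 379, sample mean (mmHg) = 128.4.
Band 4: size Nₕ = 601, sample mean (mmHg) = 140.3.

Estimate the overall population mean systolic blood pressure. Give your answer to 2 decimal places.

x̄_st = (Σ Nₕx̄ₕ) / (Σ Nₕ) = (620·137.0 + 538·122.7 + 379·128.4 + 601·140.3) / 2138
= 283936.5 / 2138 = 132.8047... → 132.80.

132.80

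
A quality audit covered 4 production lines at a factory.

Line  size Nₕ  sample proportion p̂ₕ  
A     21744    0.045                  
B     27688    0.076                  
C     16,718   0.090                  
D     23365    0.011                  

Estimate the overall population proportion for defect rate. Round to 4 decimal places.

0.0541

N = 21744 + 27688 + 16718 + 23365 = 89515.
Overall proportion = Σ (Nₕ/N)·p̂ₕ.
Σ Nₕp̂ₕ = 978.48 + 2104.288 + 1504.62 + 257.015 = 4844.403.
4844.403 / 89515 = 0.054118... → 0.0541.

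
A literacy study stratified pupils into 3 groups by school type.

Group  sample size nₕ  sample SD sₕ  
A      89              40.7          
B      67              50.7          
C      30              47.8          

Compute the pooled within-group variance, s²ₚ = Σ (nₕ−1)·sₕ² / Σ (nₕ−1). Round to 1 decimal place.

2085.7

Degrees of freedom: 88 + 66 + 29 = 183.
Σ(nₕ−1)sₕ² = 88·1656.49 + 66·2570.49 + 29·2284.84 = 381683.82.
s²ₚ = 381683.82 / 183 = 2085.704... → 2085.7.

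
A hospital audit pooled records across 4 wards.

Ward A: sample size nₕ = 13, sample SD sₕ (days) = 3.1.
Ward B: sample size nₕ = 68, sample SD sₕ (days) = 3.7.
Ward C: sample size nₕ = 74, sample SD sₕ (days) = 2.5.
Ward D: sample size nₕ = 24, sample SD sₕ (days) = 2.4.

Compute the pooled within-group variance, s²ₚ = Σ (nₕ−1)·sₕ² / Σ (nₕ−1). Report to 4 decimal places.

9.2645

Degrees of freedom: 12 + 67 + 73 + 23 = 175.
Σ(nₕ−1)sₕ² = 12·9.61 + 67·13.69 + 73·6.25 + 23·5.76 = 1621.28.
s²ₚ = 1621.28 / 175 = 9.264457... → 9.2645.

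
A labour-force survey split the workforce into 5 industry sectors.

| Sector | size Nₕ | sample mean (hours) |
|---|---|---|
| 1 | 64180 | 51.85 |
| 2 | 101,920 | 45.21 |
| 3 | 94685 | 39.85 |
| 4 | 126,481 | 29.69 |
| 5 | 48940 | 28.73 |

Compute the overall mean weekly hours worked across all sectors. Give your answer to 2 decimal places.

N = 64180 + 101920 + 94685 + 126481 + 48940 = 436206.
The stratified mean weights each stratum mean by its population share Nₕ/N.
Σ Nₕx̄ₕ = 64180·51.85 + 101920·45.21 + 94685·39.85 + 126481·29.69 + 48940·28.73 = 3327733 + 4607803.2 + 3773197.25 + 3755220.89 + 1406046.2 = 16870000.54.
Divide by N: 16870000.54 / 436206 = 38.6744... → 38.67.

38.67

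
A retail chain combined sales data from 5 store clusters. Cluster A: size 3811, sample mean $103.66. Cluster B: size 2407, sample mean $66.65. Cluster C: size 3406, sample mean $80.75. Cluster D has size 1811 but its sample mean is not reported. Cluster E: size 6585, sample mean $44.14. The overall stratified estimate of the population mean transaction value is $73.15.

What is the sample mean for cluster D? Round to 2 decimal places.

N = 3811 + 2407 + 3406 + 1811 + 6585 = 18020.
Overall total = μ·N = 73.15·18020 = 1318163.
Subtract the known strata: 3811·103.66 + 2407·66.65 + 3406·80.75 + 6585·44.14 = 1121171.21.
Remaining total for cluster D: 1318163 − 1121171.21 = 196991.79.
Divide by its size: 196991.79 / 1811 = 108.7751... → 108.78.

108.78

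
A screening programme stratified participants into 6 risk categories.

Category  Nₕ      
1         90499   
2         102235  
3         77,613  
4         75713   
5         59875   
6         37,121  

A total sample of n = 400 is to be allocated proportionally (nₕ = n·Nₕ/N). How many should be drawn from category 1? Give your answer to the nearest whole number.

82

N = 90499 + 102235 + 77613 + 75713 + 59875 + 37121 = 443056.
n_1 = 400·90499/443056 = 81.704... → 82.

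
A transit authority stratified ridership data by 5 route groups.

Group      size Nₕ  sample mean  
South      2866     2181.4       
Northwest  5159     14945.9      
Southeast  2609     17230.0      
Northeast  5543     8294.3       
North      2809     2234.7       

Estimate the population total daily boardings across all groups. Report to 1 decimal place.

180563437.7

South: 2866·2181.4 = 6251892.4
Northwest: 5159·14945.9 = 77105898.1
Southeast: 2609·17230.0 = 44953070
Northeast: 5543·8294.3 = 45975304.9
North: 2809·2234.7 = 6277272.3
τ̂ = Σ Nₕx̄ₕ = 180563437.7.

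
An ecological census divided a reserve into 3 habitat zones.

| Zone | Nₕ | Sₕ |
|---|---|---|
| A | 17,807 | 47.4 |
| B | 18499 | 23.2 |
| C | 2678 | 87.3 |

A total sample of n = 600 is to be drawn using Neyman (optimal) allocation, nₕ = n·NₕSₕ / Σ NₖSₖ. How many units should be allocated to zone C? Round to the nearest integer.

93

A: NₕSₕ = 17807·47.4 = 844051.8
B: NₕSₕ = 18499·23.2 = 429176.8
C: NₕSₕ = 2678·87.3 = 233789.4
Σ NₕSₕ = 1507018.
n_C = 600·233789.4/1507018 = 93.080... → 93.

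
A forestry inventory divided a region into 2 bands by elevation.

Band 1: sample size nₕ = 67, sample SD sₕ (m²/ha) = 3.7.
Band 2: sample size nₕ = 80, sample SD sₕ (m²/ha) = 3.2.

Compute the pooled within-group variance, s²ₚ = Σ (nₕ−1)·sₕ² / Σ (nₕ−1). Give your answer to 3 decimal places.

1: (67−1)·3.7² = 66·13.69 = 903.54
2: (80−1)·3.2² = 79·10.24 = 808.96
Numerator = 1712.5; denominator = Σ(nₕ−1) = 145.
s²ₚ = 1712.5/145 = 11.81034... → 11.810.

11.810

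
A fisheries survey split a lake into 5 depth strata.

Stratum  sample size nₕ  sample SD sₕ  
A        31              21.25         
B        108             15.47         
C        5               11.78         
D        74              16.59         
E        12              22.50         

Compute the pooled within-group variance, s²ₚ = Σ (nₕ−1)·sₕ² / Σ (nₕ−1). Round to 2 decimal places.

290.53

Degrees of freedom: 30 + 107 + 4 + 73 + 11 = 225.
Σ(nₕ−1)sₕ² = 30·451.5625 + 107·239.3209 + 4·138.7684 + 73·275.2281 + 11·506.25 = 65369.6862.
s²ₚ = 65369.6862 / 225 = 290.5319... → 290.53.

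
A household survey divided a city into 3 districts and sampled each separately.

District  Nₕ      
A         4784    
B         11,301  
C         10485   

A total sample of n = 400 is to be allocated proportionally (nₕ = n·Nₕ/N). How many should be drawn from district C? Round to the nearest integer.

158

N = 4784 + 11301 + 10485 = 26570.
n_C = 400·10485/26570 = 157.847... → 158.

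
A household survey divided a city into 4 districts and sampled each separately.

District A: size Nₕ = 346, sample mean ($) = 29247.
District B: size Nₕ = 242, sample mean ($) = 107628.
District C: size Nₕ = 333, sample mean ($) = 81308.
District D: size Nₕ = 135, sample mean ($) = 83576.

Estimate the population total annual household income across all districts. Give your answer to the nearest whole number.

74523762

A: 346·29247 = 10119462
B: 242·107628 = 26045976
C: 333·81308 = 27075564
D: 135·83576 = 11282760
τ̂ = Σ Nₕx̄ₕ = 74523762.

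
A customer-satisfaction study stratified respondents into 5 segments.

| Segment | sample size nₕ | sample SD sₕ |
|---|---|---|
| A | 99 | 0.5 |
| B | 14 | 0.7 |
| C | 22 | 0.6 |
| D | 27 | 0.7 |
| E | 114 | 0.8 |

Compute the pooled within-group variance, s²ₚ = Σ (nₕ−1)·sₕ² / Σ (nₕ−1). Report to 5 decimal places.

0.45568

A: (99−1)·0.5² = 98·0.25 = 24.5
B: (14−1)·0.7² = 13·0.49 = 6.37
C: (22−1)·0.6² = 21·0.36 = 7.56
D: (27−1)·0.7² = 26·0.49 = 12.74
E: (114−1)·0.8² = 113·0.64 = 72.32
Numerator = 123.49; denominator = Σ(nₕ−1) = 271.
s²ₚ = 123.49/271 = 0.4556827... → 0.45568.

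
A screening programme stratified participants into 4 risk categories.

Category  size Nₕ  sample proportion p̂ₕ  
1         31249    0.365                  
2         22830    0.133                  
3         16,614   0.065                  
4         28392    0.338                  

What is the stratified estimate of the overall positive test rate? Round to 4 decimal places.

Wₕ = Nₕ/N with N = 99085: 0.3154, 0.2304, 0.1677, 0.2865.
p̂_st = 0.3154·0.365 + 0.2304·0.133 + 0.1677·0.065 + 0.2865·0.338 ≈ 0.253506... → 0.2535.

0.2535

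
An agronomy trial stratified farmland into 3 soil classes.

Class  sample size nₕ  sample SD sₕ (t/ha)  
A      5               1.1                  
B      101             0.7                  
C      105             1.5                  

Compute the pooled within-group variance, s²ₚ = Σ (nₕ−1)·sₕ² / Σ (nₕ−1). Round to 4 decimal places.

Degrees of freedom: 4 + 100 + 104 = 208.
Σ(nₕ−1)sₕ² = 4·1.21 + 100·0.49 + 104·2.25 = 287.84.
s²ₚ = 287.84 / 208 = 1.383846... → 1.3838.

1.3838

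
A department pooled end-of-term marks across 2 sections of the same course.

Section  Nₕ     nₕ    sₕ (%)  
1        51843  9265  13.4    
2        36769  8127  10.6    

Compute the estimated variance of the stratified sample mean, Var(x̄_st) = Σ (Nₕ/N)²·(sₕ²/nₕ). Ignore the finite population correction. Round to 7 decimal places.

0.0090142

N = 88612; Wₕ = Nₕ/N.
section 1: (51843/88612)²·13.4²/9265 = 0.0066337537
section 2: (36769/88612)²·10.6²/8127 = 0.0023804553
Sum = 0.0090142090 → 0.0090142.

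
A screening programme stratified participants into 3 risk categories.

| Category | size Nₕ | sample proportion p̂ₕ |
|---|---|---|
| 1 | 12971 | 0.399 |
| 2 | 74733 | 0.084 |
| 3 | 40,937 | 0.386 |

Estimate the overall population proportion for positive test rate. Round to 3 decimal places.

Wₕ = Nₕ/N with N = 128641: 0.1008, 0.5809, 0.3182.
p̂_st = 0.1008·0.399 + 0.5809·0.084 + 0.3182·0.386 ≈ 0.21187... → 0.212.

0.212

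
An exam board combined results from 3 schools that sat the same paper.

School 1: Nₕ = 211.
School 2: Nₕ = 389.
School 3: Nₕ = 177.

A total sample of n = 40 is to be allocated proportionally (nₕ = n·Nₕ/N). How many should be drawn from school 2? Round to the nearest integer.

N = 211 + 389 + 177 = 777.
n_2 = 40·389/777 = 20.026... → 20.

20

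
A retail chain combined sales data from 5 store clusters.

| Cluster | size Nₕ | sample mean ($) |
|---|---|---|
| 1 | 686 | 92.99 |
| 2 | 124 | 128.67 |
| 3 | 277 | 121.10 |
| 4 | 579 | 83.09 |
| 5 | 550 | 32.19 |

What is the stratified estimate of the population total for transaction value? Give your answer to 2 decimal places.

179104.53

1: 686·92.99 = 63791.14
2: 124·128.67 = 15955.08
3: 277·121.10 = 33544.7
4: 579·83.09 = 48109.11
5: 550·32.19 = 17704.5
τ̂ = Σ Nₕx̄ₕ = 179104.53.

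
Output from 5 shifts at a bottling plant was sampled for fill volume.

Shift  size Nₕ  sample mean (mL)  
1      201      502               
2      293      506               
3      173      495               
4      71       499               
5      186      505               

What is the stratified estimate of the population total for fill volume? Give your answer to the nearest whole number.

464154

1: 201·502 = 100902
2: 293·506 = 148258
3: 173·495 = 85635
4: 71·499 = 35429
5: 186·505 = 93930
τ̂ = Σ Nₕx̄ₕ = 464154.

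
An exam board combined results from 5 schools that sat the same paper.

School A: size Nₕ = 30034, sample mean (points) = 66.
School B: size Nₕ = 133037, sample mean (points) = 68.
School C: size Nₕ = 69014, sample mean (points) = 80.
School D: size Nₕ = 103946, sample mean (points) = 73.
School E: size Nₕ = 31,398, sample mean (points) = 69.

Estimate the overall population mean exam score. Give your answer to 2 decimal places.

x̄_st = (Σ Nₕx̄ₕ) / (Σ Nₕ) = (30034·66 + 133037·68 + 69014·80 + 103946·73 + 31398·69) / 367429
= 26304400 / 367429 = 71.5904... → 71.59.

71.59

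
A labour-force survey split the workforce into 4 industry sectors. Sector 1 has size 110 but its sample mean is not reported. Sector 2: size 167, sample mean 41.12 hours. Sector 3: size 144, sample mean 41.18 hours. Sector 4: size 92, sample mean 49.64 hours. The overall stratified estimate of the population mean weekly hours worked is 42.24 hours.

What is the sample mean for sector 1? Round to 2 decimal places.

Σ Nₕx̄ₕ = N·μ, so 110·x̄_1 = 513·42.24 − (167·41.12 + 144·41.18 + 92·49.64).
= 21669.12 − 17363.84 = 4305.28.
x̄_1 = 4305.28 / 110 = 39.1389... → 39.14.

39.14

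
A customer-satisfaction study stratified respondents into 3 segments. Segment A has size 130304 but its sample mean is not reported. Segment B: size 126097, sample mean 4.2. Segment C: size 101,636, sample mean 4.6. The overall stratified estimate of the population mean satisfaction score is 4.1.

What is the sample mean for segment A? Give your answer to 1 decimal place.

N = 130304 + 126097 + 101636 = 358037.
Overall total = μ·N = 4.1·358037 = 1467951.7.
Subtract the known strata: 126097·4.2 + 101636·4.6 = 997133.
Remaining total for segment A: 1467951.7 − 997133 = 470818.7.
Divide by its size: 470818.7 / 130304 = 3.613... → 3.6.

3.6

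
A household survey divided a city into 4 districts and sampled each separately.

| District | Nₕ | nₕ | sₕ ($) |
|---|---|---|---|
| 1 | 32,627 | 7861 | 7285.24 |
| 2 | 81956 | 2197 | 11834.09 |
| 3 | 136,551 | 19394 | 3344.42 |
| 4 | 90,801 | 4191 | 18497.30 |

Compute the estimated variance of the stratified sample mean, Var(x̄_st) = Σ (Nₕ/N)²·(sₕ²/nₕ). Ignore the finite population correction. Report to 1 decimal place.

9572.4

N = 341935; Wₕ = Nₕ/N.
district 1: (32627/341935)²·7285.24²/7861 = 61.4720
district 2: (81956/341935)²·11834.09²/2197 = 3661.9640
district 3: (136551/341935)²·3344.42²/19394 = 91.9765
district 4: (90801/341935)²·18497.30²/4191 = 5756.9594
Sum = 9572.3719 → 9572.4.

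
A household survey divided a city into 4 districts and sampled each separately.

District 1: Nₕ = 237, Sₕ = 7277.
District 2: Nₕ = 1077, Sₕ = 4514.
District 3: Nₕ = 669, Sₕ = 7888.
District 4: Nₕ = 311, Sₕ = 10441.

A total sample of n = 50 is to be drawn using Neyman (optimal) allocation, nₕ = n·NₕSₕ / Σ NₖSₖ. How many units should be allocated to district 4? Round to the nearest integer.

11

1: NₕSₕ = 237·7277 = 1724649
2: NₕSₕ = 1077·4514 = 4861578
3: NₕSₕ = 669·7888 = 5277072
4: NₕSₕ = 311·10441 = 3247151
Σ NₕSₕ = 15110450.
n_4 = 50·3247151/15110450 = 10.745... → 11.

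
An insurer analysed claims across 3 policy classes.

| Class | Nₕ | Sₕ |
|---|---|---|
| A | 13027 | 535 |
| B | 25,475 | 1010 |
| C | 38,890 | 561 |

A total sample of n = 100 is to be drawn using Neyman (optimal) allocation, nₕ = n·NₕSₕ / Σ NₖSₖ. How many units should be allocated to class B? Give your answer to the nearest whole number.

Σ NₕSₕ = 13027·535 + 25475·1010 + 38890·561 = 54516485.
Share for B: 25729750/54516485 = 0.47196.
n_B = 100 × 0.47196 = 47.196... → 47.

47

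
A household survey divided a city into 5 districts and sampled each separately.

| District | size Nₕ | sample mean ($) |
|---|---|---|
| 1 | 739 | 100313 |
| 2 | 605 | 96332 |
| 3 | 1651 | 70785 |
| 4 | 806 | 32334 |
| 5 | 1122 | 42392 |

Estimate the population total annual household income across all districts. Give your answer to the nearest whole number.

1: 739·100313 = 74131307
2: 605·96332 = 58280860
3: 1651·70785 = 116866035
4: 806·32334 = 26061204
5: 1122·42392 = 47563824
τ̂ = Σ Nₕx̄ₕ = 322903230.

322903230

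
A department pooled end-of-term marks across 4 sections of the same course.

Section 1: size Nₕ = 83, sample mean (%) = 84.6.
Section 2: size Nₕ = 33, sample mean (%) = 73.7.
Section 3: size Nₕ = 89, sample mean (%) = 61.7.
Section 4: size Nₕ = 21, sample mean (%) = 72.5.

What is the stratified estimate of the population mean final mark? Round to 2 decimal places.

72.87

N = 226; weights Wₕ = Nₕ/N = (0.3673, 0.1460, 0.3938, 0.0929).
x̄_st = Σ Wₕ·x̄ₕ = 0.3673·84.6 + 0.1460·73.7 + 0.3938·61.7 + 0.0929·72.5 ≈ 72.8659...
→ 72.87.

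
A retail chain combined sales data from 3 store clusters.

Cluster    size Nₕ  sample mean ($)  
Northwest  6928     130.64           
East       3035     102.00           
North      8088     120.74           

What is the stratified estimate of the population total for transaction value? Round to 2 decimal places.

2191189.04

Estimate total by summing Nₕ·x̄ₕ over strata.
6928·130.64 + 3035·102.00 + 8088·120.74 = 905073.92 + 309570 + 976545.12 = 2191189.04.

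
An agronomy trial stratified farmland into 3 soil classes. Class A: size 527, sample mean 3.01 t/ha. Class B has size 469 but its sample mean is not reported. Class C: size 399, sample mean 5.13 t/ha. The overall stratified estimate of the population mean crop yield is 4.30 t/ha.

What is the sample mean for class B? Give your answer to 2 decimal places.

5.04

Σ Nₕx̄ₕ = N·μ, so 469·x̄_B = 1395·4.30 − (527·3.01 + 399·5.13).
= 5998.5 − 3633.14 = 2365.36.
x̄_B = 2365.36 / 469 = 5.0434... → 5.04.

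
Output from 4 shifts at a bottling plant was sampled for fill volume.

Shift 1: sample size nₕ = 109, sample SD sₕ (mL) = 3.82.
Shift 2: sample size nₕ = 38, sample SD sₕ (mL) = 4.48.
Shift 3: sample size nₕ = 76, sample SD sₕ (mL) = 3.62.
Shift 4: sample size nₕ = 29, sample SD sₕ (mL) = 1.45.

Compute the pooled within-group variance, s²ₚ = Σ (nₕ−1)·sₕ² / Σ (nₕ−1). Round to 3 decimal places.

1: (109−1)·3.82² = 108·14.5924 = 1575.9792
2: (38−1)·4.48² = 37·20.0704 = 742.6048
3: (76−1)·3.62² = 75·13.1044 = 982.83
4: (29−1)·1.45² = 28·2.1025 = 58.87
Numerator = 3360.284; denominator = Σ(nₕ−1) = 248.
s²ₚ = 3360.284/248 = 13.54953... → 13.550.

13.550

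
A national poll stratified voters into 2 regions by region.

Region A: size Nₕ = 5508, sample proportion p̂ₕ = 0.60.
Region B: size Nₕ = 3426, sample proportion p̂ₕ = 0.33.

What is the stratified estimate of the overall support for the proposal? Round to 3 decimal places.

N = 5508 + 3426 = 8934.
Overall proportion = Σ (Nₕ/N)·p̂ₕ.
Σ Nₕp̂ₕ = 3304.8 + 1130.58 = 4435.38.
4435.38 / 8934 = 0.49646... → 0.496.

0.496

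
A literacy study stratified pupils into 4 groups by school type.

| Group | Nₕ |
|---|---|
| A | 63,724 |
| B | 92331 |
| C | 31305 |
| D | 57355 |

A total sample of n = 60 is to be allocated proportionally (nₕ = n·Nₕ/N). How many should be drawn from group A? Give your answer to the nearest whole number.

N = 63724 + 92331 + 31305 + 57355 = 244715.
n_A = 60·63724/244715 = 15.624... → 16.

16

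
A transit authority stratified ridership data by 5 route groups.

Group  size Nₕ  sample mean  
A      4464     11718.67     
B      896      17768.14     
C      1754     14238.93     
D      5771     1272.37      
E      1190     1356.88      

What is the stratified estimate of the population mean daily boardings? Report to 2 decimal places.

x̄_st = (Σ Nₕx̄ₕ) / (Σ Nₕ) = (4464·11718.67 + 896·17768.14 + 1754·14238.93 + 5771·1272.37 + 1190·1356.88) / 14075
= 102165014.01 / 14075 = 7258.6156... → 7258.62.

7258.62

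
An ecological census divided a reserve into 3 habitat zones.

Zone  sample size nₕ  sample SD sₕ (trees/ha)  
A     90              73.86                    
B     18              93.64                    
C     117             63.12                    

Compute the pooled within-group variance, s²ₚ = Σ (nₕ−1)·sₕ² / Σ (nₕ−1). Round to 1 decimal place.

4940.3

A: (90−1)·73.86² = 89·5455.2996 = 485521.6644
B: (18−1)·93.64² = 17·8768.4496 = 149063.6432
C: (117−1)·63.12² = 116·3984.1344 = 462159.5904
Numerator = 1096744.898; denominator = Σ(nₕ−1) = 222.
s²ₚ = 1096744.898/222 = 4940.292... → 4940.3.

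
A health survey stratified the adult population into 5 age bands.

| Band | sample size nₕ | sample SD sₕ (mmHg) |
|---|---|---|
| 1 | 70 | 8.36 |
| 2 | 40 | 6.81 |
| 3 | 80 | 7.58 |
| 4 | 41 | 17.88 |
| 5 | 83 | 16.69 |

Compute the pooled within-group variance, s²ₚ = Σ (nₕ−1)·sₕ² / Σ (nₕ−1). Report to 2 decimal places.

Degrees of freedom: 69 + 39 + 79 + 40 + 82 = 309.
Σ(nₕ−1)sₕ² = 69·69.8896 + 39·46.3761 + 79·57.4564 + 40·319.6944 + 82·278.5561 = 46799.4821.
s²ₚ = 46799.4821 / 309 = 151.4546... → 151.45.

151.45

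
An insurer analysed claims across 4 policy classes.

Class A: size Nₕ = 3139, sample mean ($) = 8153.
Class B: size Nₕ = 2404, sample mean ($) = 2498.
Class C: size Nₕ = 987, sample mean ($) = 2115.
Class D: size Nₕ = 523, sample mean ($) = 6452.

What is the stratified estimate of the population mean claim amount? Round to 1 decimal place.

N = 3139 + 2404 + 987 + 523 = 7053.
The stratified mean weights each stratum mean by its population share Nₕ/N.
Σ Nₕx̄ₕ = 3139·8153 + 2404·2498 + 987·2115 + 523·6452 = 25592267 + 6005192 + 2087505 + 3374396 = 37059360.
Divide by N: 37059360 / 7053 = 5254.411... → 5254.4.

5254.4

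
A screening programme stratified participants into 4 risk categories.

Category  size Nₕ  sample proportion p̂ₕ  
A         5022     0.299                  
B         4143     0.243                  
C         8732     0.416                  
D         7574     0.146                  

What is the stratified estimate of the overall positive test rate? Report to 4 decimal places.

0.2845

Wₕ = Nₕ/N with N = 25471: 0.1972, 0.1627, 0.3428, 0.2974.
p̂_st = 0.1972·0.299 + 0.1627·0.243 + 0.3428·0.416 + 0.2974·0.146 ≈ 0.284506... → 0.2845.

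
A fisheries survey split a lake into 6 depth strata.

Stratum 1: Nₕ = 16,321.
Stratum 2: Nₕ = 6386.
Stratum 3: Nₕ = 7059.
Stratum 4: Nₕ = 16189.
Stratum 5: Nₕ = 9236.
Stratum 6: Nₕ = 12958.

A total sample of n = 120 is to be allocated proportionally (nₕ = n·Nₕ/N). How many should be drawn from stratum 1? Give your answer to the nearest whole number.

N = 16321 + 6386 + 7059 + 16189 + 9236 + 12958 = 68149.
n_1 = 120·16321/68149 = 28.739... → 29.

29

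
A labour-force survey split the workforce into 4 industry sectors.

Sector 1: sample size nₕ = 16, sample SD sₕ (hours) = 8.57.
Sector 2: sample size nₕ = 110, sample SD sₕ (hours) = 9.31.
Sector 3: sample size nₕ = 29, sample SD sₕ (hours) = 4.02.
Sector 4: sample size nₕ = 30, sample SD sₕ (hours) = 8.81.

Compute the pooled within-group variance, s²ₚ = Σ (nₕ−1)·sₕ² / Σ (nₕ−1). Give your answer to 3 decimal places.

73.219

Degrees of freedom: 15 + 109 + 28 + 29 = 181.
Σ(nₕ−1)sₕ² = 15·73.4449 + 109·86.6761 + 28·16.1604 + 29·77.6161 = 13252.7265.
s²ₚ = 13252.7265 / 181 = 73.21948... → 73.219.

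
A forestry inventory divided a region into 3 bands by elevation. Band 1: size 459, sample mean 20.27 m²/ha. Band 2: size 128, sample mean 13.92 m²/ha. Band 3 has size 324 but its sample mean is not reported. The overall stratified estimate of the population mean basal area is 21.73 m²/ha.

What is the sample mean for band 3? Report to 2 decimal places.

26.88

N = 459 + 128 + 324 = 911.
Overall total = μ·N = 21.73·911 = 19796.03.
Subtract the known strata: 459·20.27 + 128·13.92 = 11085.69.
Remaining total for band 3: 19796.03 − 11085.69 = 8710.34.
Divide by its size: 8710.34 / 324 = 26.8838... → 26.88.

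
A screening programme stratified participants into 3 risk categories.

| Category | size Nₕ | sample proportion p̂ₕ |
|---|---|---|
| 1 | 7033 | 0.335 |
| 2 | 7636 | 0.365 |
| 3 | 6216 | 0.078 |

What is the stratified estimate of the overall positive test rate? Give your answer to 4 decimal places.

Wₕ = Nₕ/N with N = 20885: 0.3367, 0.3656, 0.2976.
p̂_st = 0.3367·0.335 + 0.3656·0.365 + 0.2976·0.078 ≈ 0.269478... → 0.2695.

0.2695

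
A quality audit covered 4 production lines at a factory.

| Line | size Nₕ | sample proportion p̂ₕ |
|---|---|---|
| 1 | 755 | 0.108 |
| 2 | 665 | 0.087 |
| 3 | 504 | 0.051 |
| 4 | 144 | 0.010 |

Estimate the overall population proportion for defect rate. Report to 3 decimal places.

Wₕ = Nₕ/N with N = 2068: 0.3651, 0.3216, 0.2437, 0.0696.
p̂_st = 0.3651·0.108 + 0.3216·0.087 + 0.2437·0.051 + 0.0696·0.010 ≈ 0.08053... → 0.081.

0.081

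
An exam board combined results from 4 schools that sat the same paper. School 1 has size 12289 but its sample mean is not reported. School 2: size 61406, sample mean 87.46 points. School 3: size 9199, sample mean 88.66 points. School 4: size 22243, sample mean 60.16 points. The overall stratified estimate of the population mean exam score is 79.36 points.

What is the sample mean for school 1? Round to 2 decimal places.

66.68

Σ Nₕx̄ₕ = N·μ, so 12289·x̄_1 = 105137·79.36 − (61406·87.46 + 9199·88.66 + 22243·60.16).
= 8343672.32 − 7524290.98 = 819381.34.
x̄_1 = 819381.34 / 12289 = 66.6760... → 66.68.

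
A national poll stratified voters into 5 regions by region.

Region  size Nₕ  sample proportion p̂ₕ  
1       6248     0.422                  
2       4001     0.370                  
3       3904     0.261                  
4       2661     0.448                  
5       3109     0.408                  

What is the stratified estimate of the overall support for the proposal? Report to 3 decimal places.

0.381

N = 6248 + 4001 + 3904 + 2661 + 3109 = 19923.
Overall proportion = Σ (Nₕ/N)·p̂ₕ.
Σ Nₕp̂ₕ = 2636.656 + 1480.37 + 1018.944 + 1192.128 + 1268.472 = 7596.57.
7596.57 / 19923 = 0.38130... → 0.381.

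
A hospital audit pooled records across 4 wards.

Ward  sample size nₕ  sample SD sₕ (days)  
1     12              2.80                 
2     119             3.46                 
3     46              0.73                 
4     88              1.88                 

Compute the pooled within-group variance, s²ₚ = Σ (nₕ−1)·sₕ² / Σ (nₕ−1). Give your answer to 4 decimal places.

1: (12−1)·2.80² = 11·7.84 = 86.24
2: (119−1)·3.46² = 118·11.9716 = 1412.6488
3: (46−1)·0.73² = 45·0.5329 = 23.9805
4: (88−1)·1.88² = 87·3.5344 = 307.4928
Numerator = 1830.3621; denominator = Σ(nₕ−1) = 261.
s²ₚ = 1830.3621/261 = 7.012882... → 7.0129.

7.0129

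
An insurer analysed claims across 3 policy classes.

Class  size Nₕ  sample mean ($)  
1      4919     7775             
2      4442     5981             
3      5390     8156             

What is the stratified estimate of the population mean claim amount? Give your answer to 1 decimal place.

7374.0

N = 4919 + 4442 + 5390 = 14751.
The stratified mean weights each stratum mean by its population share Nₕ/N.
Σ Nₕx̄ₕ = 4919·7775 + 4442·5981 + 5390·8156 = 38245225 + 26567602 + 43960840 = 108773667.
Divide by N: 108773667 / 14751 = 7373.986... → 7374.0.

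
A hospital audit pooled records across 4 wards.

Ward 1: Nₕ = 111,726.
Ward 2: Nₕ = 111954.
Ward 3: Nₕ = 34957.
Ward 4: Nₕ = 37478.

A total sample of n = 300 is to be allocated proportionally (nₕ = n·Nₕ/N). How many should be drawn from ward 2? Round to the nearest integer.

Share of ward 2 = 111954/296115 = 0.37808.
Allocate 300 × 0.37808 = 113.423... → 113.

113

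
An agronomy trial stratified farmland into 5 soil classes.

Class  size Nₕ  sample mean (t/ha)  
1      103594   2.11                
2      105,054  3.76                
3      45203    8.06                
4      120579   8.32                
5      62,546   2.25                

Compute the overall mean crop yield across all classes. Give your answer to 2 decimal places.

4.86

N = 436976; weights Wₕ = Nₕ/N = (0.2371, 0.2404, 0.1034, 0.2759, 0.1431).
x̄_st = Σ Wₕ·x̄ₕ = 0.2371·2.11 + 0.2404·3.76 + 0.1034·8.06 + 0.2759·8.32 + 0.1431·2.25 ≈ 4.8558...
→ 4.86.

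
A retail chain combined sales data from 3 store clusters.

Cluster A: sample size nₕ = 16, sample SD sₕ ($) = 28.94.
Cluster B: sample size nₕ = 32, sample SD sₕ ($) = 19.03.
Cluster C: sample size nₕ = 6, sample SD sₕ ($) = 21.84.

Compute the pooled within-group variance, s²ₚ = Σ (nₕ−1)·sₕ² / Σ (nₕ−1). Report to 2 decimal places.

513.22

Degrees of freedom: 15 + 31 + 5 = 51.
Σ(nₕ−1)sₕ² = 15·837.5236 + 31·362.1409 + 5·476.9856 = 26174.1499.
s²ₚ = 26174.1499 / 51 = 513.2186... → 513.22.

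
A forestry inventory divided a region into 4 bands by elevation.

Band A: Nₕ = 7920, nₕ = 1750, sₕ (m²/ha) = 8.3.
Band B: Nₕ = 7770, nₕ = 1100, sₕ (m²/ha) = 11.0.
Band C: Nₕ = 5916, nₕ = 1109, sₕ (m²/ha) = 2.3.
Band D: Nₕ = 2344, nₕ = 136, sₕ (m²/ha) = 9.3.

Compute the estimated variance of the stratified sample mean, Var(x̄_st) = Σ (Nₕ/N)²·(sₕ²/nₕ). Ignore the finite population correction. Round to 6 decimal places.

N = 23950; Wₕ = Nₕ/N.
band A: (7920/23950)²·8.3²/1750 = 0.004304844
band B: (7770/23950)²·11.0²/1100 = 0.011577737
band C: (5916/23950)²·2.3²/1109 = 0.000291051
band D: (2344/23950)²·9.3²/136 = 0.006091597
Sum = 0.022265230 → 0.022265.

0.022265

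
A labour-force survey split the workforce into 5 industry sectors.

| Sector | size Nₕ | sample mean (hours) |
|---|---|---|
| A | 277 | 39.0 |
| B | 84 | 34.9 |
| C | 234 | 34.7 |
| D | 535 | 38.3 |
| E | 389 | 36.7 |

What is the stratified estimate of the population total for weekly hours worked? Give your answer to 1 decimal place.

A: 277·39.0 = 10803
B: 84·34.9 = 2931.6
C: 234·34.7 = 8119.8
D: 535·38.3 = 20490.5
E: 389·36.7 = 14276.3
τ̂ = Σ Nₕx̄ₕ = 56621.2.

56621.2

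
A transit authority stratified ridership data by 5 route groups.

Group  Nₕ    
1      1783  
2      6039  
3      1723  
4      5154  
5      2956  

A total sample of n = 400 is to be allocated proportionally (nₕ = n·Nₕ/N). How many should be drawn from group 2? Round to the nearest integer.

N = 1783 + 6039 + 1723 + 5154 + 2956 = 17655.
n_2 = 400·6039/17655 = 136.822... → 137.

137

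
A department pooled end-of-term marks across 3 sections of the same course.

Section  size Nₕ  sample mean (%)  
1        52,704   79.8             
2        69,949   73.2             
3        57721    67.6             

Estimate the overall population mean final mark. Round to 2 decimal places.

73.34

N = 180374; weights Wₕ = Nₕ/N = (0.2922, 0.3878, 0.3200).
x̄_st = Σ Wₕ·x̄ₕ = 0.2922·79.8 + 0.3878·73.2 + 0.3200·67.6 ≈ 73.3364...
→ 73.34.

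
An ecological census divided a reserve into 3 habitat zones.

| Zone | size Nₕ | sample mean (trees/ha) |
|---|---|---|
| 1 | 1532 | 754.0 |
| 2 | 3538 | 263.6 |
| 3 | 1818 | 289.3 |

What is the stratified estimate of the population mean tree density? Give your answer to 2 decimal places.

x̄_st = (Σ Nₕx̄ₕ) / (Σ Nₕ) = (1532·754.0 + 3538·263.6 + 1818·289.3) / 6888
= 2613692.2 / 6888 = 379.4559... → 379.46.

379.46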